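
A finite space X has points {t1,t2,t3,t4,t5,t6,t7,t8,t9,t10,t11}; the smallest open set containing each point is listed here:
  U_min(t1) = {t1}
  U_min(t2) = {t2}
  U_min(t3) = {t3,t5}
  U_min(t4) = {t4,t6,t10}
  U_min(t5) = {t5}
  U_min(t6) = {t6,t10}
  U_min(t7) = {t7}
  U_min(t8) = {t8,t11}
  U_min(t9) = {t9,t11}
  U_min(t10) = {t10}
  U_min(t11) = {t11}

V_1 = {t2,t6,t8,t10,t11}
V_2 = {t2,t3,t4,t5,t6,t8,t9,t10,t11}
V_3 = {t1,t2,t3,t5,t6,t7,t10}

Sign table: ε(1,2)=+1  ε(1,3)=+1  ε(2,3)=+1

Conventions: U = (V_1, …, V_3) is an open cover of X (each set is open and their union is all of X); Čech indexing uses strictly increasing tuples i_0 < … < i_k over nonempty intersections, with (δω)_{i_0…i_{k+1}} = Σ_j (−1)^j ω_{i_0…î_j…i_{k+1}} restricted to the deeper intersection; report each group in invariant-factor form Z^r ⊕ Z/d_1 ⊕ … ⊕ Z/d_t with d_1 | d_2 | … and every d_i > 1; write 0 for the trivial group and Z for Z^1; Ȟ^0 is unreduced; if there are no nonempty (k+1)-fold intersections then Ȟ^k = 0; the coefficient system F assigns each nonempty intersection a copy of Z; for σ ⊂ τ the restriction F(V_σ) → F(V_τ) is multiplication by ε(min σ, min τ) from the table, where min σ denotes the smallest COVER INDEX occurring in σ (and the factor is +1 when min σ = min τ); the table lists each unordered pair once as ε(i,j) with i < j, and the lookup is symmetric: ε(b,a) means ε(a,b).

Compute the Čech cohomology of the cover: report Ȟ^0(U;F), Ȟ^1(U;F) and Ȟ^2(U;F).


Ȟ^0 ≅ Z, Ȟ^1 ≅ 0 and Ȟ^2 ≅ 0

nonempty intersections:
  V12={t2,t6,t8,t10,t11} V13={t2,t6,t10} V23={t2,t3,t5,t6,t10}
  V123={t2,t6,t10}
C dims 3,3,1; δ0: rk 2, SNF 1^2; δ1: rk 1, SNF 1^1
Ȟ^0: (3−2)−0=1 ⇒ Z
Ȟ^1: (3−1)−2=0 ⇒ 0
Ȟ^2: (1−0)−1=0 ⇒ 0


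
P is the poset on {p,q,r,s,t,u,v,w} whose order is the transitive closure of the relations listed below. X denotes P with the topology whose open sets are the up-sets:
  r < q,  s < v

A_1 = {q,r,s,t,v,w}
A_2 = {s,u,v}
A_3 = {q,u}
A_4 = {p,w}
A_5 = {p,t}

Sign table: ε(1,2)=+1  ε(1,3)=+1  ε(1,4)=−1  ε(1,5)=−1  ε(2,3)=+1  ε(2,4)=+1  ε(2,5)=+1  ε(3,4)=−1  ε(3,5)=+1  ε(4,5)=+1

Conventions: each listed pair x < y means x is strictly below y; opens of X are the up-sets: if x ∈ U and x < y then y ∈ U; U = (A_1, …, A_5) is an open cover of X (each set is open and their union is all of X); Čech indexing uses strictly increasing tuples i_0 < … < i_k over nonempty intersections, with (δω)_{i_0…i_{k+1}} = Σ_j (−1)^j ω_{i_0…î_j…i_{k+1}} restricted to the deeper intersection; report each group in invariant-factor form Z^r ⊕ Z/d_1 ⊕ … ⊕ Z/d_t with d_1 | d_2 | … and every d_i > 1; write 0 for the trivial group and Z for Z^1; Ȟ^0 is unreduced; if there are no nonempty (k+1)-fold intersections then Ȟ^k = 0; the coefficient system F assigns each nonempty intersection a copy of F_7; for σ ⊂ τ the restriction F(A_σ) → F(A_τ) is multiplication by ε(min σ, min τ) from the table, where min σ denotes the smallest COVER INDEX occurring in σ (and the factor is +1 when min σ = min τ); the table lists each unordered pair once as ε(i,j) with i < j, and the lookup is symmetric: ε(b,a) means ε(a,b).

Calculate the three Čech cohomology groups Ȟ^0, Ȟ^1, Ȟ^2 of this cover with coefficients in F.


Ȟ^0(U;F) ≅ Z/7; Ȟ^1(U;F) ≅ Z/7 ⊕ Z/7; Ȟ^2(U;F) ≅ 0

nerve simplices:
  A12={s,v} A13={q} A14={w} A15={t} A23={u} A45={p}
C dims 5,6; δ0: rk_F7 4
degree 0: 5−4−0 = 1 → Ȟ^0 ≅ Z/7
degree 1: 6−0−4 = 2 → Ȟ^1 ≅ Z/7 ⊕ Z/7
degree 2: 0−0−0 = 0 → Ȟ^2 ≅ 0


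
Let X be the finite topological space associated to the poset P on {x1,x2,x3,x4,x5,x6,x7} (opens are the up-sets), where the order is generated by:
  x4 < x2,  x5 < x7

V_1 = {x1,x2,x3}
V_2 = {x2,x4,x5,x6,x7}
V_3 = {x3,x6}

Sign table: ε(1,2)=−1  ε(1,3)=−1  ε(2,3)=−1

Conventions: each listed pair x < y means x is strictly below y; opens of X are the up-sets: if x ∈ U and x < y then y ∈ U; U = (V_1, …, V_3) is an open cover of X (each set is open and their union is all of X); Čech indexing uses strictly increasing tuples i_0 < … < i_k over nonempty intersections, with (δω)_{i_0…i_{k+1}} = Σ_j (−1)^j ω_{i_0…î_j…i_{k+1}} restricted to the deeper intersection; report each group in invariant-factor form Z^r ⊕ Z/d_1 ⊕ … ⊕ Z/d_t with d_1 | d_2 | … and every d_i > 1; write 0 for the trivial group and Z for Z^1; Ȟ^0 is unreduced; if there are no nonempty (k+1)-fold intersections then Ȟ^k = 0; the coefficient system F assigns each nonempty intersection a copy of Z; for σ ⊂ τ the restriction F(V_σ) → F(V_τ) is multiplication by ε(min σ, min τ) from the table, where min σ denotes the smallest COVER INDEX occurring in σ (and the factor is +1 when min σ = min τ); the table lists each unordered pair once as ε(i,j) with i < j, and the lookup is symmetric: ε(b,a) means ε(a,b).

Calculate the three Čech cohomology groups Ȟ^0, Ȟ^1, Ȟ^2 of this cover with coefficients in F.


nerve of the cover:
  V12={x2} V13={x3} V23={x6}
C dims 3,3; δ0: rk 3, SNF 1^2·2
Ȟ^0 = (3 − 3) − 0 = 0, so Ȟ^0 ≅ 0
Ȟ^1 = (3 − 0) − 3 = 0 plus torsion [2], so Ȟ^1 ≅ Z/2
Ȟ^2 = (0 − 0) − 0 = 0, so Ȟ^2 ≅ 0

Ȟ^0 = 0, Ȟ^1 = Z/2 and Ȟ^2 = 0


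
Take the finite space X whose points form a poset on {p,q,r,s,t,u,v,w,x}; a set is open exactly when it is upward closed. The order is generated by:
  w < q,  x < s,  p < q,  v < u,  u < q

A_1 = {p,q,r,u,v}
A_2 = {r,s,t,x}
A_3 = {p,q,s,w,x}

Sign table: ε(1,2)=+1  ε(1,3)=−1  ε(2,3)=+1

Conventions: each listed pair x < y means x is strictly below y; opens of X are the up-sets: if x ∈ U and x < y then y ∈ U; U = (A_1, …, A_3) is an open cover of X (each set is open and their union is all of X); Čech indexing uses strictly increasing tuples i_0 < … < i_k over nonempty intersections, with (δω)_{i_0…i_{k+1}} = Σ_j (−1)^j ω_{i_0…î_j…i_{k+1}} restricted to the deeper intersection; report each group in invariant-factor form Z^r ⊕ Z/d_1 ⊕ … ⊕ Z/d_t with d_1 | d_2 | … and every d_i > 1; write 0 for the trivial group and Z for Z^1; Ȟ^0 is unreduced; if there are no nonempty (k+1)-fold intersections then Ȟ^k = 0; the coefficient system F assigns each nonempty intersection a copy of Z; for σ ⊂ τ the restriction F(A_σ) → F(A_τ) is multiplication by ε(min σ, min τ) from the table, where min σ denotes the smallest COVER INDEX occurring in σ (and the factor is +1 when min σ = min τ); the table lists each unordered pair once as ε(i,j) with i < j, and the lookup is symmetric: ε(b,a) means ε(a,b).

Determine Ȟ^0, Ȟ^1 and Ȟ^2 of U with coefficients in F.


nonempty intersections:
  A12={r} A13={p,q} A23={s,x}
C dims 3,3; δ0: rk 3, SNF 1^2·2
Ȟ^0: (3−3)−0=0 ⇒ 0
Ȟ^1: (3−0)−3=0 plus torsion [2] ⇒ Z/2
Ȟ^2: (0−0)−0=0 ⇒ 0

Ȟ^0 = 0,  Ȟ^1 = Z/2,  Ȟ^2 = 0


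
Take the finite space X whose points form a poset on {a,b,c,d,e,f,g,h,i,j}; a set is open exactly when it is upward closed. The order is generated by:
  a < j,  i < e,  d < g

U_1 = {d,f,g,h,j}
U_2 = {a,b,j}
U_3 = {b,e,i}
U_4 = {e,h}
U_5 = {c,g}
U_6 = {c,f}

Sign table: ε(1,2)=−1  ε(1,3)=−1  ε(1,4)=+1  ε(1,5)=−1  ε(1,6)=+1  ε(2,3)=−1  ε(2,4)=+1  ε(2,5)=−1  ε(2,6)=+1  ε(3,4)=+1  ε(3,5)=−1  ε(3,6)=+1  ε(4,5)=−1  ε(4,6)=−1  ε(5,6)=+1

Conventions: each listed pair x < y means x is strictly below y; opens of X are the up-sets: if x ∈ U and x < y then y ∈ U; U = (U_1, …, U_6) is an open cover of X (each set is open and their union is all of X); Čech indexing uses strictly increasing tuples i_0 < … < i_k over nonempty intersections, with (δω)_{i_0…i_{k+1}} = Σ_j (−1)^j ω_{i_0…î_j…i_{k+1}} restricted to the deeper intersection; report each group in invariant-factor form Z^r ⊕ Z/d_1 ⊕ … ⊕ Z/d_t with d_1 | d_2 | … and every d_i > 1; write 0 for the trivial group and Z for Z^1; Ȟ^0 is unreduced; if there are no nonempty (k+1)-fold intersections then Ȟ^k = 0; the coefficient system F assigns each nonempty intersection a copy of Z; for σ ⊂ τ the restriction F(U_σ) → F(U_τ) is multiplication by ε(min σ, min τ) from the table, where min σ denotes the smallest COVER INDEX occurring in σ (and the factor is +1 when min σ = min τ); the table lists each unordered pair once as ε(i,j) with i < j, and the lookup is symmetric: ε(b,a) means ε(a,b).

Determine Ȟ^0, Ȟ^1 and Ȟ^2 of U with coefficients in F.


nonempty intersections:
  U12={j} U14={h} U15={g} U16={f} U23={b} U34={e} U56={c}
C dims 6,7; δ0: rk 6, SNF 1^5·2
Ȟ^0: (6−6)−0=0 ⇒ 0
Ȟ^1: (7−0)−6=1 plus torsion [2] ⇒ Z ⊕ Z/2
Ȟ^2: (0−0)−0=0 ⇒ 0

Ȟ^0(U;F) ≅ 0, Ȟ^1(U;F) ≅ Z ⊕ Z/2, Ȟ^2(U;F) ≅ 0


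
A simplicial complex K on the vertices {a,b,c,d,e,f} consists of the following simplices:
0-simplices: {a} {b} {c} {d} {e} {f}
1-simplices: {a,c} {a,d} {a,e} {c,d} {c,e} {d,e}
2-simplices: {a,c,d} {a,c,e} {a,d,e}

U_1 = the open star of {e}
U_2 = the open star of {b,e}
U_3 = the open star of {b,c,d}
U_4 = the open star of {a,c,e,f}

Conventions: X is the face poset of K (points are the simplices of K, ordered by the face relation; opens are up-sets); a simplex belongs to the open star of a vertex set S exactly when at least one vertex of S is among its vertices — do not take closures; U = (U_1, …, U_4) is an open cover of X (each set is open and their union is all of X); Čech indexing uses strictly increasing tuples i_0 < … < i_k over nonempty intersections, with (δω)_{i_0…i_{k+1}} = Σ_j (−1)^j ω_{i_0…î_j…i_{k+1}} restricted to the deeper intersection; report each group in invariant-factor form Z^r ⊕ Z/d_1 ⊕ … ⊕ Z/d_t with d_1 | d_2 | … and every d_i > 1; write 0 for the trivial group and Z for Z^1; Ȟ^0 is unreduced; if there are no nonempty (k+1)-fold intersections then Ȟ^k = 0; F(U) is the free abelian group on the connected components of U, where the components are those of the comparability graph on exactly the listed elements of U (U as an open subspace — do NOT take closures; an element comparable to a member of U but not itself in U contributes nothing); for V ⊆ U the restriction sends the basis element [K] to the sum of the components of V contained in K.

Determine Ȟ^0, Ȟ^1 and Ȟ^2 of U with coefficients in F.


nerve simplices:
  U1={{e},{a,e},{c,e},{d,e},{a,c,e},{a,d,e}} U2={{b},{e},{a,e},{c,e},{d,e},{a,c,e},{a,d,e}} U3={{b},{c},{d},{a,c},{a,d},{c,d},{c,e},{d,e},{a,c,d},{a,c,e},{a,d,e}} U4={{a},{c},{e},{f},{a,c},{a,d},{a,e},{c,d},{c,e},{d,e},{a,c,d},{a,c,e},{a,d,e}}
  U12={{e},{a,e},{c,e},{d,e},{a,c,e},{a,d,e}} U13={{c,e},{d,e},{a,c,e},{a,d,e}} U14={{e},{a,e},{c,e},{d,e},{a,c,e},{a,d,e}} U23={{b},{c,e},{d,e},{a,c,e},{a,d,e}} U24={{e},{a,e},{c,e},{d,e},{a,c,e},{a,d,e}} U34={{c},{a,c},{a,d},{c,d},{c,e},{d,e},{a,c,d},{a,c,e},{a,d,e}}
  U123={{c,e},{d,e},{a,c,e},{a,d,e}} U124={{e},{a,e},{c,e},{d,e},{a,c,e},{a,d,e}} U134={{c,e},{d,e},{a,c,e},{a,d,e}} U234={{c,e},{d,e},{a,c,e},{a,d,e}}
  U1234={{c,e},{d,e},{a,c,e},{a,d,e}}
components per intersection:
  U1: {{e},{a,e},{c,e},{d,e},{a,c,e},{a,d,e}}
  U2: {{b}} {{e},{a,e},{c,e},{d,e},{a,c,e},{a,d,e}}
  U3: {{b}} {{c},{d},{a,c},{a,d},{c,d},{c,e},{d,e},{a,c,d},{a,c,e},{a,d,e}}
  U4: {{a},{c},{e},{a,c},{a,d},{a,e},{c,d},{c,e},{d,e},{a,c,d},{a,c,e},{a,d,e}} {{f}}
  U12: {{e},{a,e},{c,e},{d,e},{a,c,e},{a,d,e}}
  U13: {{c,e},{a,c,e}} {{d,e},{a,d,e}}
  U14: {{e},{a,e},{c,e},{d,e},{a,c,e},{a,d,e}}
  U23: {{b}} {{c,e},{a,c,e}} {{d,e},{a,d,e}}
  U24: {{e},{a,e},{c,e},{d,e},{a,c,e},{a,d,e}}
  U34: {{c},{a,c},{a,d},{c,d},{c,e},{d,e},{a,c,d},{a,c,e},{a,d,e}}
  U123: {{c,e},{a,c,e}} {{d,e},{a,d,e}}
  U124: {{e},{a,e},{c,e},{d,e},{a,c,e},{a,d,e}}
  U134: {{c,e},{a,c,e}} {{d,e},{a,d,e}}
  U234: {{c,e},{a,c,e}} {{d,e},{a,d,e}}
  U1234: {{c,e},{a,c,e}} {{d,e},{a,d,e}}
C dims 7,9,7,2; δ0: rk 4, SNF 1^4; δ1: rk 5, SNF 1^5; δ2: rk 2, SNF 1^2
degree 0: 7−4−0 = 3 → Ȟ^0 ≅ Z^3
degree 1: 9−5−4 = 0 → Ȟ^1 ≅ 0
degree 2: 7−2−5 = 0 → Ȟ^2 ≅ 0

Ȟ^0(U;F) ≅ Z^3, Ȟ^1(U;F) ≅ 0 and Ȟ^2(U;F) ≅ 0


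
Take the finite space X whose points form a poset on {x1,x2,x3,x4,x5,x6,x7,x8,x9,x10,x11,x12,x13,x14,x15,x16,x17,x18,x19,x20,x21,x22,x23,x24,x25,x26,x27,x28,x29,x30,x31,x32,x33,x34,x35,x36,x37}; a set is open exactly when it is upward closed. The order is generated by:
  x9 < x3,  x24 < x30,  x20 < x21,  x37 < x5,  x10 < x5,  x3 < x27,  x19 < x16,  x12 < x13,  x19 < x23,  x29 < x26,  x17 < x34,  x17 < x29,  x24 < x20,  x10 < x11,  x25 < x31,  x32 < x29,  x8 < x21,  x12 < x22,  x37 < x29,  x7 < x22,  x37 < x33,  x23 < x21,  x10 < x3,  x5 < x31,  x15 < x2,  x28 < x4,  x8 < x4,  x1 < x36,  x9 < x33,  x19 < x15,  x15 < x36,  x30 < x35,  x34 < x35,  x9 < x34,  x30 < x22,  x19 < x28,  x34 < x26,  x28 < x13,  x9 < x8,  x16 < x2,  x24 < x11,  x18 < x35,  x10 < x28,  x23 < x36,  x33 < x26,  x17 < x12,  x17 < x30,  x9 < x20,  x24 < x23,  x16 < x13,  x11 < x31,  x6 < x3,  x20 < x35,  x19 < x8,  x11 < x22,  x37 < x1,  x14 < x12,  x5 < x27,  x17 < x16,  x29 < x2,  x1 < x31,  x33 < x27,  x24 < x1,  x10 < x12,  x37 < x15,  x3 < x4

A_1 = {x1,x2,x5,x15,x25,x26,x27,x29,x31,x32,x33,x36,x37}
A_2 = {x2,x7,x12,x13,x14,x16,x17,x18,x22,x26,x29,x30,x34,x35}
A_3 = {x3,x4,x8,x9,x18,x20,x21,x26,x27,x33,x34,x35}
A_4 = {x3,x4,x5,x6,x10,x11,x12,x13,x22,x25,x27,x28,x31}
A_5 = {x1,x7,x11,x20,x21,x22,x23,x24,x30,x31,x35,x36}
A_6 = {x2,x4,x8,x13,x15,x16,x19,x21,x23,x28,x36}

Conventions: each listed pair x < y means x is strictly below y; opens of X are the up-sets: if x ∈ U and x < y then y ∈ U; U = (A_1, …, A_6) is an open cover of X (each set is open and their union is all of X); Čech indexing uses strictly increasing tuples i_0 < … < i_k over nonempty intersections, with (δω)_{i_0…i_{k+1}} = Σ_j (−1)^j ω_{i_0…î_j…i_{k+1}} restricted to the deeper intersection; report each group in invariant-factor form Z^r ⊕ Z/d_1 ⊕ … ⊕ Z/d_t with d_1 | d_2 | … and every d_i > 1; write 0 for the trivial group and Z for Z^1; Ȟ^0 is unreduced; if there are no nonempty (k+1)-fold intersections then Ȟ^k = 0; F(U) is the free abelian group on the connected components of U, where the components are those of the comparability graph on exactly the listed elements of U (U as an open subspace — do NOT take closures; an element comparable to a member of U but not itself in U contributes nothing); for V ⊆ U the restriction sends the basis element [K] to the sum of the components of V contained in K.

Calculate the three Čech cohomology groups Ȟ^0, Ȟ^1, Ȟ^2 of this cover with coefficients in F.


Ȟ^0 ≅ Z, Ȟ^1 ≅ 0 and Ȟ^2 ≅ Z/2

intersection data:
  A12={x2,x26,x29} A13={x26,x27,x33} A14={x5,x25,x27,x31} A15={x1,x31,x36} A16={x2,x15,x36} A23={x18,x26,x34,x35} A24={x12,x13,x22} A25={x7,x22,x30,x35} A26={x2,x13,x16} A34={x3,x4,x27} A35={x20,x21,x35} A36={x4,x8,x21} A45={x11,x22,x31} A46={x4,x13,x28} A56={x21,x23,x36}
  A123={x26} A126={x2} A134={x27} A145={x31} A156={x36} A235={x35} A245={x22} A246={x13} A346={x4} A356={x21}
components per intersection:
  A1: {x1,x2,x5,x15,x25,x26,x27,x29,x31,x32,x33,x36,x37}
  A2: {x2,x7,x12,x13,x14,x16,x17,x18,x22,x26,x29,x30,x34,x35}
  A3: {x3,x4,x8,x9,x18,x20,x21,x26,x27,x33,x34,x35}
  A4: {x3,x4,x5,x6,x10,x11,x12,x13,x22,x25,x27,x28,x31}
  A5: {x1,x7,x11,x20,x21,x22,x23,x24,x30,x31,x35,x36}
  A6: {x2,x4,x8,x13,x15,x16,x19,x21,x23,x28,x36}
  A12: {x2,x26,x29}
  A13: {x26,x27,x33}
  A14: {x5,x25,x27,x31}
  A15: {x1,x31,x36}
  A16: {x2,x15,x36}
  A23: {x18,x26,x34,x35}
  A24: {x12,x13,x22}
  A25: {x7,x22,x30,x35}
  A26: {x2,x13,x16}
  A34: {x3,x4,x27}
  A35: {x20,x21,x35}
  A36: {x4,x8,x21}
  A45: {x11,x22,x31}
  A46: {x4,x13,x28}
  A56: {x21,x23,x36}
  A123: {x26}
  A126: {x2}
  A134: {x27}
  A145: {x31}
  A156: {x36}
  A235: {x35}
  A245: {x22}
  A246: {x13}
  A346: {x4}
  A356: {x21}
C dims 6,15,10; δ0: rk 5, SNF 1^5; δ1: rk 10, SNF 1^9·2
Ȟ^0 = (6 − 5) − 0 = 1, so Ȟ^0 ≅ Z
Ȟ^1 = (15 − 10) − 5 = 0, so Ȟ^1 ≅ 0
Ȟ^2 = (10 − 0) − 10 = 0 plus torsion [2], so Ȟ^2 ≅ Z/2


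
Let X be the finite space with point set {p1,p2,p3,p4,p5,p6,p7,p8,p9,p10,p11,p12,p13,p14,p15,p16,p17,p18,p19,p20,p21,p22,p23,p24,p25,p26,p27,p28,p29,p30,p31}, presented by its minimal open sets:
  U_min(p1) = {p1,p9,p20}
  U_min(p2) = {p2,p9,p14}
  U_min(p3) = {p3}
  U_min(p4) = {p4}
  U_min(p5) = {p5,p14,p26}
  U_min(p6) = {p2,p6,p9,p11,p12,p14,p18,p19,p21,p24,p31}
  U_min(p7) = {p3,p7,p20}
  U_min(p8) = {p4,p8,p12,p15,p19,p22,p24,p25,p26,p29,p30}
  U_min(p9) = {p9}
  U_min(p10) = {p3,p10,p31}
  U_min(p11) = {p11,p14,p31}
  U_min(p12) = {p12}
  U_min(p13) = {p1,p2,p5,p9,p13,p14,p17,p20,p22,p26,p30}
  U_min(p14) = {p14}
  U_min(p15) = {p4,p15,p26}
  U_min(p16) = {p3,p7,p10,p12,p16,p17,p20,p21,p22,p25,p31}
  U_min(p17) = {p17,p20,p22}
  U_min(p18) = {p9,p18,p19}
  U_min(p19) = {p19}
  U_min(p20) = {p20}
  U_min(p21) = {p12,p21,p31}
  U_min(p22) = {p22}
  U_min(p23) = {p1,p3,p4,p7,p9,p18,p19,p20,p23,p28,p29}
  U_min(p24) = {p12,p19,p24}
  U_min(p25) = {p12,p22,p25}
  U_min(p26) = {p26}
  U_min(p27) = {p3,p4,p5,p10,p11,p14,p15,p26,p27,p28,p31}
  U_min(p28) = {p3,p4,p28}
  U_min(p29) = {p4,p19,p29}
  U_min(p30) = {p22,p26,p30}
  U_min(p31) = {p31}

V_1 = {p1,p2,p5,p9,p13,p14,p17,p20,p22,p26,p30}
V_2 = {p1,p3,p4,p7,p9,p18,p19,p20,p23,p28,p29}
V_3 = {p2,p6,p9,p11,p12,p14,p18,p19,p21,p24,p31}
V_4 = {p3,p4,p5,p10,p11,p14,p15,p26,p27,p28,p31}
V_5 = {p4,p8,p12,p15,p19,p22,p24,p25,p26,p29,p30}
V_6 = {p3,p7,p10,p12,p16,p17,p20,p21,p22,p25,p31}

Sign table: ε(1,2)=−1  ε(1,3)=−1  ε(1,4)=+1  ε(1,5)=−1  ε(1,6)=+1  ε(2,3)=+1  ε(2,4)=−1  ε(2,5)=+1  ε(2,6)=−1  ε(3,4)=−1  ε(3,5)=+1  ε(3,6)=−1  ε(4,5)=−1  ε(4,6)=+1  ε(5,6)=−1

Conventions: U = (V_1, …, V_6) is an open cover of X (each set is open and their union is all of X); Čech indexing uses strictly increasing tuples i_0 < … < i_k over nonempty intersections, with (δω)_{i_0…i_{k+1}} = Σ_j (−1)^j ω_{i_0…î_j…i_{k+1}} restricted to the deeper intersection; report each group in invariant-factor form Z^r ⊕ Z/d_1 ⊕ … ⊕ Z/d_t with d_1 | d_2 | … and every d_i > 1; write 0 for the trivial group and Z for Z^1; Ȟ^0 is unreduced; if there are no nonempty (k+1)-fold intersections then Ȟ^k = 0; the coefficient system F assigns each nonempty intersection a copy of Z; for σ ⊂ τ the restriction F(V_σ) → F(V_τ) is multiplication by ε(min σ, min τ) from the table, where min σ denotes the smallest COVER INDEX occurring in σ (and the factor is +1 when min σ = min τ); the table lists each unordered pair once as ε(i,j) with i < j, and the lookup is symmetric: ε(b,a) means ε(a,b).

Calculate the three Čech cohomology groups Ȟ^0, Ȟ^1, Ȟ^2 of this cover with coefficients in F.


Ȟ^0 ≅ Z, Ȟ^1 ≅ 0 and Ȟ^2 ≅ Z/2

cover nerve:
  V12={p1,p9,p20} V13={p2,p9,p14} V14={p5,p14,p26} V15={p22,p26,p30} V16={p17,p20,p22} V23={p9,p18,p19} V24={p3,p4,p28} V25={p4,p19,p29} V26={p3,p7,p20} V34={p11,p14,p31} V35={p12,p19,p24} V36={p12,p21,p31} V45={p4,p15,p26} V46={p3,p10,p31} V56={p12,p22,p25}
  V123={p9} V126={p20} V134={p14} V145={p26} V156={p22} V235={p19} V245={p4} V246={p3} V346={p31} V356={p12}
C dims 6,15,10; δ0: rk 5, SNF 1^5; δ1: rk 10, SNF 1^9·2
Ȟ^0: (6−5)−0=1 ⇒ Z
Ȟ^1: (15−10)−5=0 ⇒ 0
Ȟ^2: (10−0)−10=0 plus torsion [2] ⇒ Z/2


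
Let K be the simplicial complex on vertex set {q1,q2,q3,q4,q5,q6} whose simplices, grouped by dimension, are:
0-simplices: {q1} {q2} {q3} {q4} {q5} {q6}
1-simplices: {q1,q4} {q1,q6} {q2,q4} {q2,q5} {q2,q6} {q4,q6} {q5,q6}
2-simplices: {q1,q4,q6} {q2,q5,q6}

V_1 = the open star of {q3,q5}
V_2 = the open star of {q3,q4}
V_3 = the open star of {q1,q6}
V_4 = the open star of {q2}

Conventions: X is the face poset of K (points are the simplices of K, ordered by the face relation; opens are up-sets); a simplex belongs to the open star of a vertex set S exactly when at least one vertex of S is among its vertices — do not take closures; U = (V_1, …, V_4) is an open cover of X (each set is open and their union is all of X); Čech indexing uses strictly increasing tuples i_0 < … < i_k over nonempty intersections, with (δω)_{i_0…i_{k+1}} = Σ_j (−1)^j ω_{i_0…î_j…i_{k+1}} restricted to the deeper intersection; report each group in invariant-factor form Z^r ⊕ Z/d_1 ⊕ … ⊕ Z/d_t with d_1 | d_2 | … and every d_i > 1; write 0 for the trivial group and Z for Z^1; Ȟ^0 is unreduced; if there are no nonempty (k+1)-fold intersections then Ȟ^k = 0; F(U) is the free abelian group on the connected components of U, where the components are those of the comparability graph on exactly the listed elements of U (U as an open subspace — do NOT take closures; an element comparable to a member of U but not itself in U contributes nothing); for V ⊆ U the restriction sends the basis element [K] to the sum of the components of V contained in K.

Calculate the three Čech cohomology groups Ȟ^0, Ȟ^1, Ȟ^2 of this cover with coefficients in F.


Ȟ^0 ≅ Z^2, Ȟ^1 ≅ Z, Ȟ^2 ≅ 0

nonempty intersections:
  V1={{q3},{q5},{q2,q5},{q5,q6},{q2,q5,q6}} V2={{q3},{q4},{q1,q4},{q2,q4},{q4,q6},{q1,q4,q6}} V3={{q1},{q6},{q1,q4},{q1,q6},{q2,q6},{q4,q6},{q5,q6},{q1,q4,q6},{q2,q5,q6}} V4={{q2},{q2,q4},{q2,q5},{q2,q6},{q2,q5,q6}}
  V12={{q3}} V13={{q5,q6},{q2,q5,q6}} V14={{q2,q5},{q2,q5,q6}} V23={{q1,q4},{q4,q6},{q1,q4,q6}} V24={{q2,q4}} V34={{q2,q6},{q2,q5,q6}}
  V134={{q2,q5,q6}}
components per intersection:
  V1: {{q3}} {{q5},{q2,q5},{q5,q6},{q2,q5,q6}}
  V2: {{q3}} {{q4},{q1,q4},{q2,q4},{q4,q6},{q1,q4,q6}}
  V3: {{q1},{q6},{q1,q4},{q1,q6},{q2,q6},{q4,q6},{q5,q6},{q1,q4,q6},{q2,q5,q6}}
  V4: {{q2},{q2,q4},{q2,q5},{q2,q6},{q2,q5,q6}}
  V12: {{q3}}
  V13: {{q5,q6},{q2,q5,q6}}
  V14: {{q2,q5},{q2,q5,q6}}
  V23: {{q1,q4},{q4,q6},{q1,q4,q6}}
  V24: {{q2,q4}}
  V34: {{q2,q6},{q2,q5,q6}}
  V134: {{q2,q5,q6}}
C dims 6,6,1; δ0: rk 4, SNF 1^4; δ1: rk 1, SNF 1^1
Ȟ^0: (6−4)−0=2 ⇒ Z^2
Ȟ^1: (6−1)−4=1 ⇒ Z
Ȟ^2: (1−0)−1=0 ⇒ 0


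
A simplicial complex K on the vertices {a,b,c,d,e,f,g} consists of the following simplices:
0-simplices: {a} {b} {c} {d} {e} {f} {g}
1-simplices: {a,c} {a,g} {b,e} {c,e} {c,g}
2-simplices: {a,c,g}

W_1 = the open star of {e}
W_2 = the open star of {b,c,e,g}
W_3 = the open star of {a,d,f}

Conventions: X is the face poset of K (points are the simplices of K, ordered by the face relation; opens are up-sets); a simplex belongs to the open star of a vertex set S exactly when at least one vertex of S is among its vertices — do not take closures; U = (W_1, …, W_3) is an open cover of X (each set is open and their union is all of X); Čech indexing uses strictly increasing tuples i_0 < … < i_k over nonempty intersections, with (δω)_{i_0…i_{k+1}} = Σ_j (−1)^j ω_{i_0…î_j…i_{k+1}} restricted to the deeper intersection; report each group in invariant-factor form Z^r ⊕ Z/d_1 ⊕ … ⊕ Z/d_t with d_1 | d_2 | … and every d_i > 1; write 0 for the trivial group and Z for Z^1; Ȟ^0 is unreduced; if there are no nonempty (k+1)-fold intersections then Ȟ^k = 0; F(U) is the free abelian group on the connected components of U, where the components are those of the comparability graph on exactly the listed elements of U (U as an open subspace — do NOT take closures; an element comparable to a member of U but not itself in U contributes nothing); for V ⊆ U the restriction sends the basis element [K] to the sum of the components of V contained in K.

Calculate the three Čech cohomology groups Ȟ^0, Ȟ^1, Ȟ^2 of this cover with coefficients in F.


Ȟ^0 ≅ Z^3, Ȟ^1 ≅ 0 and Ȟ^2 ≅ 0

nonempty intersections:
  W1={{e},{b,e},{c,e}} W2={{b},{c},{e},{g},{a,c},{a,g},{b,e},{c,e},{c,g},{a,c,g}} W3={{a},{d},{f},{a,c},{a,g},{a,c,g}}
  W12={{e},{b,e},{c,e}} W23={{a,c},{a,g},{a,c,g}}
components per intersection:
  W1: {{e},{b,e},{c,e}}
  W2: {{b},{c},{e},{g},{a,c},{a,g},{b,e},{c,e},{c,g},{a,c,g}}
  W3: {{a},{a,c},{a,g},{a,c,g}} {{d}} {{f}}
  W12: {{e},{b,e},{c,e}}
  W23: {{a,c},{a,g},{a,c,g}}
C dims 5,2; δ0: rk 2, SNF 1^2
Ȟ^0: (5−2)−0=3 ⇒ Z^3
Ȟ^1: (2−0)−2=0 ⇒ 0
Ȟ^2: (0−0)−0=0 ⇒ 0


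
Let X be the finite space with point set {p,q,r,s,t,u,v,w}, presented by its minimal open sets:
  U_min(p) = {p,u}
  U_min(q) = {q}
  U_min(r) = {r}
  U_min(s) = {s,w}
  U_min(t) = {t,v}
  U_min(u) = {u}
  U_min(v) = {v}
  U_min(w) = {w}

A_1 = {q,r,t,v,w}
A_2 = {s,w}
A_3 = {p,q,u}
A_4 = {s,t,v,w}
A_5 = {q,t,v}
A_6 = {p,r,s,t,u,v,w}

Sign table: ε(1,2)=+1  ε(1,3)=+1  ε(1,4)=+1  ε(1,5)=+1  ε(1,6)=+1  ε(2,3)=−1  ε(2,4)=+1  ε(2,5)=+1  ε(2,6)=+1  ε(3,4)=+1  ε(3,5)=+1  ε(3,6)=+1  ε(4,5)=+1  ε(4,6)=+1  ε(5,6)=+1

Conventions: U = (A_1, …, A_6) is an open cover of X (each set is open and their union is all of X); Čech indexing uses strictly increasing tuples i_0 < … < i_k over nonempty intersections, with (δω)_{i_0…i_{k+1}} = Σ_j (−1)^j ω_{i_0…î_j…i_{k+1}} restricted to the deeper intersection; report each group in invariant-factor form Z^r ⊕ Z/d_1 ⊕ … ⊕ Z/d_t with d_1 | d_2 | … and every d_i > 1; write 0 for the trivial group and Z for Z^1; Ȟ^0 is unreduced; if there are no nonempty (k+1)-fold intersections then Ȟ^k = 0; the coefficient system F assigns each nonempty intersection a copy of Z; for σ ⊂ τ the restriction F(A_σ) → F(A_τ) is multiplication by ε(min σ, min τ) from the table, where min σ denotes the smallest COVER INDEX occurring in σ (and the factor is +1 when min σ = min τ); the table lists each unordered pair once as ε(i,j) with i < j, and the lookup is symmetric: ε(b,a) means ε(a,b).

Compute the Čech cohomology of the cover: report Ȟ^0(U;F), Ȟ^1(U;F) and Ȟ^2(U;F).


nonempty intersections:
  A12={w} A13={q} A14={t,v,w} A15={q,t,v} A16={r,t,v,w} A24={s,w} A26={s,w} A35={q} A36={p,u} A45={t,v} A46={s,t,v,w} A56={t,v}
  A124={w} A126={w} A135={q} A145={t,v} A146={t,v,w} A156={t,v} A246={s,w} A456={t,v}
  A1246={w} A1456={t,v}
C dims 6,12,8,2; δ0: rk 5, SNF 1^5; δ1: rk 6, SNF 1^6; δ2: rk 2, SNF 1^2
Ȟ^0: (6−5)−0=1 ⇒ Z
Ȟ^1: (12−6)−5=1 ⇒ Z
Ȟ^2: (8−2)−6=0 ⇒ 0

Ȟ^0 = Z,  Ȟ^1 = Z,  Ȟ^2 = 0


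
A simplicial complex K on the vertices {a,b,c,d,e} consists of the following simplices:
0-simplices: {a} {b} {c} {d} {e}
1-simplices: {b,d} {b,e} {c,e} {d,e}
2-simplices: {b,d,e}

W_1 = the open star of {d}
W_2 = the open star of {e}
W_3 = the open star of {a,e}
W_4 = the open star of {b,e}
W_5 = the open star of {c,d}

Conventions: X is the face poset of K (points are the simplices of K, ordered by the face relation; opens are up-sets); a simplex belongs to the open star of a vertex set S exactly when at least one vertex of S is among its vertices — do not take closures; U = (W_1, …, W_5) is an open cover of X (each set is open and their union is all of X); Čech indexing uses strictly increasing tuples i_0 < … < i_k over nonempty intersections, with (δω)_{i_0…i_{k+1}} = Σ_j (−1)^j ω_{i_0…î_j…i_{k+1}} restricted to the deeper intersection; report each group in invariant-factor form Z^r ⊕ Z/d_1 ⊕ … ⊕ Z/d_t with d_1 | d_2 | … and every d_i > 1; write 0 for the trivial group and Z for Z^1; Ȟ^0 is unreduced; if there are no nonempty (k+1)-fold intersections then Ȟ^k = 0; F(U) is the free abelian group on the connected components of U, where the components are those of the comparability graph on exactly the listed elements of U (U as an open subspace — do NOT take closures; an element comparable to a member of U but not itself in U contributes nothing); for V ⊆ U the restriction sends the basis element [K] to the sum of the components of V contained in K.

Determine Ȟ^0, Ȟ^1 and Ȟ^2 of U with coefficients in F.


nonempty overlaps:
  W1={{d},{b,d},{d,e},{b,d,e}} W2={{e},{b,e},{c,e},{d,e},{b,d,e}} W3={{a},{e},{b,e},{c,e},{d,e},{b,d,e}} W4={{b},{e},{b,d},{b,e},{c,e},{d,e},{b,d,e}} W5={{c},{d},{b,d},{c,e},{d,e},{b,d,e}}
  W12={{d,e},{b,d,e}} W13={{d,e},{b,d,e}} W14={{b,d},{d,e},{b,d,e}} W15={{d},{b,d},{d,e},{b,d,e}} W23={{e},{b,e},{c,e},{d,e},{b,d,e}} W24={{e},{b,e},{c,e},{d,e},{b,d,e}} W25={{c,e},{d,e},{b,d,e}} W34={{e},{b,e},{c,e},{d,e},{b,d,e}} W35={{c,e},{d,e},{b,d,e}} W45={{b,d},{c,e},{d,e},{b,d,e}}
  W123={{d,e},{b,d,e}} W124={{d,e},{b,d,e}} W125={{d,e},{b,d,e}} W134={{d,e},{b,d,e}} W135={{d,e},{b,d,e}} W145={{b,d},{d,e},{b,d,e}} W234={{e},{b,e},{c,e},{d,e},{b,d,e}} W235={{c,e},{d,e},{b,d,e}} W245={{c,e},{d,e},{b,d,e}} W345={{c,e},{d,e},{b,d,e}}
  W1234={{d,e},{b,d,e}} W1235={{d,e},{b,d,e}} W1245={{d,e},{b,d,e}} W1345={{d,e},{b,d,e}} W2345={{c,e},{d,e},{b,d,e}}
  W12345={{d,e},{b,d,e}}
components per intersection:
  W1: {{d},{b,d},{d,e},{b,d,e}}
  W2: {{e},{b,e},{c,e},{d,e},{b,d,e}}
  W3: {{a}} {{e},{b,e},{c,e},{d,e},{b,d,e}}
  W4: {{b},{e},{b,d},{b,e},{c,e},{d,e},{b,d,e}}
  W5: {{c},{c,e}} {{d},{b,d},{d,e},{b,d,e}}
  W12: {{d,e},{b,d,e}}
  W13: {{d,e},{b,d,e}}
  W14: {{b,d},{d,e},{b,d,e}}
  W15: {{d},{b,d},{d,e},{b,d,e}}
  W23: {{e},{b,e},{c,e},{d,e},{b,d,e}}
  W24: {{e},{b,e},{c,e},{d,e},{b,d,e}}
  W25: {{c,e}} {{d,e},{b,d,e}}
  W34: {{e},{b,e},{c,e},{d,e},{b,d,e}}
  W35: {{c,e}} {{d,e},{b,d,e}}
  W45: {{b,d},{d,e},{b,d,e}} {{c,e}}
  W123: {{d,e},{b,d,e}}
  W124: {{d,e},{b,d,e}}
  W125: {{d,e},{b,d,e}}
  W134: {{d,e},{b,d,e}}
  W135: {{d,e},{b,d,e}}
  W145: {{b,d},{d,e},{b,d,e}}
  W234: {{e},{b,e},{c,e},{d,e},{b,d,e}}
  W235: {{c,e}} {{d,e},{b,d,e}}
  W245: {{c,e}} {{d,e},{b,d,e}}
  W345: {{c,e}} {{d,e},{b,d,e}}
  W1234: {{d,e},{b,d,e}}
  W1235: {{d,e},{b,d,e}}
  W1245: {{d,e},{b,d,e}}
  W1345: {{d,e},{b,d,e}}
  W2345: {{c,e}} {{d,e},{b,d,e}}
  W12345: {{d,e},{b,d,e}}
C dims 7,13,13,6; δ0: rk 5, SNF 1^5; δ1: rk 8, SNF 1^8; δ2: rk 5, SNF 1^5
degree 0: 7−5−0 = 2 → Ȟ^0 ≅ Z^2
degree 1: 13−8−5 = 0 → Ȟ^1 ≅ 0
degree 2: 13−5−8 = 0 → Ȟ^2 ≅ 0

Ȟ^0 ≅ Z^2, Ȟ^1 ≅ 0 and Ȟ^2 ≅ 0


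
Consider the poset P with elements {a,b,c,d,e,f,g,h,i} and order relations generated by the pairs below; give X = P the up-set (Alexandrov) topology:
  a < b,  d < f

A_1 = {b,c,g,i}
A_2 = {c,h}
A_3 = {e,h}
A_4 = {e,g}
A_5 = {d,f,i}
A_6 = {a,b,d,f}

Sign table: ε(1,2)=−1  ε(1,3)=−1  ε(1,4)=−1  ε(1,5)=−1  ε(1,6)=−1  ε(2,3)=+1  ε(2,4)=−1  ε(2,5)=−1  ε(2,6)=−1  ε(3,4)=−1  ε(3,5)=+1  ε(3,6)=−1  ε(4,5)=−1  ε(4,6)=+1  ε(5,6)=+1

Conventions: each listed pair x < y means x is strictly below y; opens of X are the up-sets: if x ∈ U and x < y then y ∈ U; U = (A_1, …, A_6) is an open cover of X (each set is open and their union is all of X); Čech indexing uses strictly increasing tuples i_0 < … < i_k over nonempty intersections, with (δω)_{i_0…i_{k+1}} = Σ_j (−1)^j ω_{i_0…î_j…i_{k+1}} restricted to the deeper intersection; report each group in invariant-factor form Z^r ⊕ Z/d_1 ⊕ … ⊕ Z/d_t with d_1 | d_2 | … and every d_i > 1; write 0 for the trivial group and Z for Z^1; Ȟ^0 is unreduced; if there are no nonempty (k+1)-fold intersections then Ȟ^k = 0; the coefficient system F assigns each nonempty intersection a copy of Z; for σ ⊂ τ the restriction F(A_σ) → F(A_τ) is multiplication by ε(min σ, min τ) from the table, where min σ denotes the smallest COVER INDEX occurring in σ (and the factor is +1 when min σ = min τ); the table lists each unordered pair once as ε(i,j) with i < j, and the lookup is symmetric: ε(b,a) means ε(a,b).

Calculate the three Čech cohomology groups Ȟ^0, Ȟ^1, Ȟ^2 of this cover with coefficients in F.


Ȟ^0(U;F) ≅ 0; Ȟ^1(U;F) ≅ Z ⊕ Z/2; Ȟ^2(U;F) ≅ 0

nerve simplices:
  A12={c} A14={g} A15={i} A16={b} A23={h} A34={e} A56={d,f}
C dims 6,7; δ0: rk 6, SNF 1^5·2
degree 0: 6−6−0 = 0 → Ȟ^0 ≅ 0
degree 1: 7−0−6 = 1 plus torsion [2] → Ȟ^1 ≅ Z ⊕ Z/2
degree 2: 0−0−0 = 0 → Ȟ^2 ≅ 0


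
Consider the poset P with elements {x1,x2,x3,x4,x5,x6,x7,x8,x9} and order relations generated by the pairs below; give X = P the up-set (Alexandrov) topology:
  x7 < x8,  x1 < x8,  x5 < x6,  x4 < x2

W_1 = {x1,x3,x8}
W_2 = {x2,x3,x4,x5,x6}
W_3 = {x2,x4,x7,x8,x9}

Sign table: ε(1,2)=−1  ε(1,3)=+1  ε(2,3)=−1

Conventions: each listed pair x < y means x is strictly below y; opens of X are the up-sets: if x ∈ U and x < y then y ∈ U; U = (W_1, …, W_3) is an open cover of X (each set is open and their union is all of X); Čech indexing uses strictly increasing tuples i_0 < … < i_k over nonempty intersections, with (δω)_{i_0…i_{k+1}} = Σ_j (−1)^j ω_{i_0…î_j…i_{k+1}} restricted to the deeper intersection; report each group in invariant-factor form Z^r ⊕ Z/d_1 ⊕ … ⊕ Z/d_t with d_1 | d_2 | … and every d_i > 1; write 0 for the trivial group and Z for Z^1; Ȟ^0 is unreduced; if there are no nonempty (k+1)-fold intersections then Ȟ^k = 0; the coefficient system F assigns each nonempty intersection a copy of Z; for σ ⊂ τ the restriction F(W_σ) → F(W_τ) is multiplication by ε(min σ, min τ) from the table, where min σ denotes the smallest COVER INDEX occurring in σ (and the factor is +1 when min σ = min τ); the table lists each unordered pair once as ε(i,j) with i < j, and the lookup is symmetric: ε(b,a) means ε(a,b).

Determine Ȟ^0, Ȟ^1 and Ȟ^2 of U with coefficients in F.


nonempty intersections:
  W12={x3} W13={x8} W23={x2,x4}
C dims 3,3; δ0: rk 2, SNF 1^2
Ȟ^0: (3−2)−0=1 ⇒ Z
Ȟ^1: (3−0)−2=1 ⇒ Z
Ȟ^2: (0−0)−0=0 ⇒ 0

Ȟ^0 = Z, Ȟ^1 = Z, Ȟ^2 = 0


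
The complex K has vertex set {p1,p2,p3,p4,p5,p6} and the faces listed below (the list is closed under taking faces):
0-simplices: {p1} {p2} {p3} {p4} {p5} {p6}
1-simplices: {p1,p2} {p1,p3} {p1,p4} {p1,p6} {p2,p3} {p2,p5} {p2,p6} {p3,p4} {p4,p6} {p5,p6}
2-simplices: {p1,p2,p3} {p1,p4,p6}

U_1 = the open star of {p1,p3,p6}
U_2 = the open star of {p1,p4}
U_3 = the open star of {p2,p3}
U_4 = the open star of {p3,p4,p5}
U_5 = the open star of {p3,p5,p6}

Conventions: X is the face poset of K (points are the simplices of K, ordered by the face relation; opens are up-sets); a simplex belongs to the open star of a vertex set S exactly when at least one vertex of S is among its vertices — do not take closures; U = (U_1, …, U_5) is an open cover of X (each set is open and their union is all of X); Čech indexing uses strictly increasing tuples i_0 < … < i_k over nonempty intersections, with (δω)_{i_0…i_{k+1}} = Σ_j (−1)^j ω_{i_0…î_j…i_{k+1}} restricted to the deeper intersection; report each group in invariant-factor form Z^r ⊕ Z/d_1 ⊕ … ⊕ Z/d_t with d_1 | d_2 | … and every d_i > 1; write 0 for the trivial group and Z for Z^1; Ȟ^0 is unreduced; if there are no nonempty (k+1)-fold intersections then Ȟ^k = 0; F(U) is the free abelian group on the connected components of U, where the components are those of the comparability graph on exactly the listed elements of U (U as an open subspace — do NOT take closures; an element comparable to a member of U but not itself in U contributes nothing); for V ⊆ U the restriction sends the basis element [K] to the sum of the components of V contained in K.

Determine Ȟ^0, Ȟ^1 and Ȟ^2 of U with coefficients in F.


Ȟ^0(U;F) ≅ Z; Ȟ^1(U;F) ≅ Z^3; Ȟ^2(U;F) ≅ 0

nerve simplices:
  U1={{p1},{p3},{p6},{p1,p2},{p1,p3},{p1,p4},{p1,p6},{p2,p3},{p2,p6},{p3,p4},{p4,p6},{p5,p6},{p1,p2,p3},{p1,p4,p6}} U2={{p1},{p4},{p1,p2},{p1,p3},{p1,p4},{p1,p6},{p3,p4},{p4,p6},{p1,p2,p3},{p1,p4,p6}} U3={{p2},{p3},{p1,p2},{p1,p3},{p2,p3},{p2,p5},{p2,p6},{p3,p4},{p1,p2,p3}} U4={{p3},{p4},{p5},{p1,p3},{p1,p4},{p2,p3},{p2,p5},{p3,p4},{p4,p6},{p5,p6},{p1,p2,p3},{p1,p4,p6}} U5={{p3},{p5},{p6},{p1,p3},{p1,p6},{p2,p3},{p2,p5},{p2,p6},{p3,p4},{p4,p6},{p5,p6},{p1,p2,p3},{p1,p4,p6}}
  U12={{p1},{p1,p2},{p1,p3},{p1,p4},{p1,p6},{p3,p4},{p4,p6},{p1,p2,p3},{p1,p4,p6}} U13={{p3},{p1,p2},{p1,p3},{p2,p3},{p2,p6},{p3,p4},{p1,p2,p3}} U14={{p3},{p1,p3},{p1,p4},{p2,p3},{p3,p4},{p4,p6},{p5,p6},{p1,p2,p3},{p1,p4,p6}} U15={{p3},{p6},{p1,p3},{p1,p6},{p2,p3},{p2,p6},{p3,p4},{p4,p6},{p5,p6},{p1,p2,p3},{p1,p4,p6}} U23={{p1,p2},{p1,p3},{p3,p4},{p1,p2,p3}} U24={{p4},{p1,p3},{p1,p4},{p3,p4},{p4,p6},{p1,p2,p3},{p1,p4,p6}} U25={{p1,p3},{p1,p6},{p3,p4},{p4,p6},{p1,p2,p3},{p1,p4,p6}} U34={{p3},{p1,p3},{p2,p3},{p2,p5},{p3,p4},{p1,p2,p3}} U35={{p3},{p1,p3},{p2,p3},{p2,p5},{p2,p6},{p3,p4},{p1,p2,p3}} U45={{p3},{p5},{p1,p3},{p2,p3},{p2,p5},{p3,p4},{p4,p6},{p5,p6},{p1,p2,p3},{p1,p4,p6}}
  U123={{p1,p2},{p1,p3},{p3,p4},{p1,p2,p3}} U124={{p1,p3},{p1,p4},{p3,p4},{p4,p6},{p1,p2,p3},{p1,p4,p6}} U125={{p1,p3},{p1,p6},{p3,p4},{p4,p6},{p1,p2,p3},{p1,p4,p6}} U134={{p3},{p1,p3},{p2,p3},{p3,p4},{p1,p2,p3}} U135={{p3},{p1,p3},{p2,p3},{p2,p6},{p3,p4},{p1,p2,p3}} U145={{p3},{p1,p3},{p2,p3},{p3,p4},{p4,p6},{p5,p6},{p1,p2,p3},{p1,p4,p6}} U234={{p1,p3},{p3,p4},{p1,p2,p3}} U235={{p1,p3},{p3,p4},{p1,p2,p3}} U245={{p1,p3},{p3,p4},{p4,p6},{p1,p2,p3},{p1,p4,p6}} U345={{p3},{p1,p3},{p2,p3},{p2,p5},{p3,p4},{p1,p2,p3}}
  U1234={{p1,p3},{p3,p4},{p1,p2,p3}} U1235={{p1,p3},{p3,p4},{p1,p2,p3}} U1245={{p1,p3},{p3,p4},{p4,p6},{p1,p2,p3},{p1,p4,p6}} U1345={{p3},{p1,p3},{p2,p3},{p3,p4},{p1,p2,p3}} U2345={{p1,p3},{p3,p4},{p1,p2,p3}}
  U12345={{p1,p3},{p3,p4},{p1,p2,p3}}
components per intersection:
  U1: {{p1},{p3},{p6},{p1,p2},{p1,p3},{p1,p4},{p1,p6},{p2,p3},{p2,p6},{p3,p4},{p4,p6},{p5,p6},{p1,p2,p3},{p1,p4,p6}}
  U2: {{p1},{p4},{p1,p2},{p1,p3},{p1,p4},{p1,p6},{p3,p4},{p4,p6},{p1,p2,p3},{p1,p4,p6}}
  U3: {{p2},{p3},{p1,p2},{p1,p3},{p2,p3},{p2,p5},{p2,p6},{p3,p4},{p1,p2,p3}}
  U4: {{p3},{p4},{p1,p3},{p1,p4},{p2,p3},{p3,p4},{p4,p6},{p1,p2,p3},{p1,p4,p6}} {{p5},{p2,p5},{p5,p6}}
  U5: {{p3},{p1,p3},{p2,p3},{p3,p4},{p1,p2,p3}} {{p5},{p6},{p1,p6},{p2,p5},{p2,p6},{p4,p6},{p5,p6},{p1,p4,p6}}
  U12: {{p1},{p1,p2},{p1,p3},{p1,p4},{p1,p6},{p4,p6},{p1,p2,p3},{p1,p4,p6}} {{p3,p4}}
  U13: {{p3},{p1,p2},{p1,p3},{p2,p3},{p3,p4},{p1,p2,p3}} {{p2,p6}}
  U14: {{p3},{p1,p3},{p2,p3},{p3,p4},{p1,p2,p3}} {{p1,p4},{p4,p6},{p1,p4,p6}} {{p5,p6}}
  U15: {{p3},{p1,p3},{p2,p3},{p3,p4},{p1,p2,p3}} {{p6},{p1,p6},{p2,p6},{p4,p6},{p5,p6},{p1,p4,p6}}
  U23: {{p1,p2},{p1,p3},{p1,p2,p3}} {{p3,p4}}
  U24: {{p4},{p1,p4},{p3,p4},{p4,p6},{p1,p4,p6}} {{p1,p3},{p1,p2,p3}}
  U25: {{p1,p3},{p1,p2,p3}} {{p1,p6},{p4,p6},{p1,p4,p6}} {{p3,p4}}
  U34: {{p3},{p1,p3},{p2,p3},{p3,p4},{p1,p2,p3}} {{p2,p5}}
  U35: {{p3},{p1,p3},{p2,p3},{p3,p4},{p1,p2,p3}} {{p2,p5}} {{p2,p6}}
  U45: {{p3},{p1,p3},{p2,p3},{p3,p4},{p1,p2,p3}} {{p5},{p2,p5},{p5,p6}} {{p4,p6},{p1,p4,p6}}
  U123: {{p1,p2},{p1,p3},{p1,p2,p3}} {{p3,p4}}
  U124: {{p1,p3},{p1,p2,p3}} {{p1,p4},{p4,p6},{p1,p4,p6}} {{p3,p4}}
  U125: {{p1,p3},{p1,p2,p3}} {{p1,p6},{p4,p6},{p1,p4,p6}} {{p3,p4}}
  U134: {{p3},{p1,p3},{p2,p3},{p3,p4},{p1,p2,p3}}
  U135: {{p3},{p1,p3},{p2,p3},{p3,p4},{p1,p2,p3}} {{p2,p6}}
  U145: {{p3},{p1,p3},{p2,p3},{p3,p4},{p1,p2,p3}} {{p4,p6},{p1,p4,p6}} {{p5,p6}}
  U234: {{p1,p3},{p1,p2,p3}} {{p3,p4}}
  U235: {{p1,p3},{p1,p2,p3}} {{p3,p4}}
  U245: {{p1,p3},{p1,p2,p3}} {{p3,p4}} {{p4,p6},{p1,p4,p6}}
  U345: {{p3},{p1,p3},{p2,p3},{p3,p4},{p1,p2,p3}} {{p2,p5}}
  U1234: {{p1,p3},{p1,p2,p3}} {{p3,p4}}
  U1235: {{p1,p3},{p1,p2,p3}} {{p3,p4}}
  U1245: {{p1,p3},{p1,p2,p3}} {{p3,p4}} {{p4,p6},{p1,p4,p6}}
  U1345: {{p3},{p1,p3},{p2,p3},{p3,p4},{p1,p2,p3}}
  U2345: {{p1,p3},{p1,p2,p3}} {{p3,p4}}
  U12345: {{p1,p3},{p1,p2,p3}} {{p3,p4}}
C dims 7,24,23,10; δ0: rk 6, SNF 1^6; δ1: rk 15, SNF 1^15; δ2: rk 8, SNF 1^8
degree 0: 7−6−0 = 1 → Ȟ^0 ≅ Z
degree 1: 24−15−6 = 3 → Ȟ^1 ≅ Z^3
degree 2: 23−8−15 = 0 → Ȟ^2 ≅ 0


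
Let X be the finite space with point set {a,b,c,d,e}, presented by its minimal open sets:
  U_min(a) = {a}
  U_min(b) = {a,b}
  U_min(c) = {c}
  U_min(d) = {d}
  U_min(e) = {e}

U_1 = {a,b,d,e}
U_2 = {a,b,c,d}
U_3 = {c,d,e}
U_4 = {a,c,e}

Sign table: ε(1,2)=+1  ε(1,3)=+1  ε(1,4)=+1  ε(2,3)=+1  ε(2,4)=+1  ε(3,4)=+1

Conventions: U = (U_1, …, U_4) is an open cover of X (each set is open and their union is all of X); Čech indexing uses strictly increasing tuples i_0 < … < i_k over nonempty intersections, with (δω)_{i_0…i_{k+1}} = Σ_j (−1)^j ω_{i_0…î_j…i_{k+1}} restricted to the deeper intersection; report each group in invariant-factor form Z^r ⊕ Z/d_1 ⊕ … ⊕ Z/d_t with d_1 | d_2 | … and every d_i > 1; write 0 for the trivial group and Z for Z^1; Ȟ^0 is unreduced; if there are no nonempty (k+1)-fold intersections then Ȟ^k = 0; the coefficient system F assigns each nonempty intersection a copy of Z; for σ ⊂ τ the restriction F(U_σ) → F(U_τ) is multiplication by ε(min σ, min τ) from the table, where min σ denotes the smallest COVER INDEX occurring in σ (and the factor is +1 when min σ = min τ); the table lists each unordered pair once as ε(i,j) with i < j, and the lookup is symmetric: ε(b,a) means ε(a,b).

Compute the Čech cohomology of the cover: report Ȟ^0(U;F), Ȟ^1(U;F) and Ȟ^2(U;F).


Ȟ^0 ≅ Z, Ȟ^1 ≅ 0 and Ȟ^2 ≅ Z

nerve of the cover:
  U12={a,b,d} U13={d,e} U14={a,e} U23={c,d} U24={a,c} U34={c,e}
  U123={d} U124={a} U134={e} U234={c}
C dims 4,6,4; δ0: rk 3, SNF 1^3; δ1: rk 3, SNF 1^3
Ȟ^0 = (4 − 3) − 0 = 1, so Ȟ^0 ≅ Z
Ȟ^1 = (6 − 3) − 3 = 0, so Ȟ^1 ≅ 0
Ȟ^2 = (4 − 0) − 3 = 1, so Ȟ^2 ≅ Z
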